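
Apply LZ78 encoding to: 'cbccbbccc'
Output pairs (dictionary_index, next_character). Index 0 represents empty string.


LZ78 encoding steps:
Dictionary: {0: ''}
Step 1: w='' (idx 0), next='c' -> output (0, 'c'), add 'c' as idx 1
Step 2: w='' (idx 0), next='b' -> output (0, 'b'), add 'b' as idx 2
Step 3: w='c' (idx 1), next='c' -> output (1, 'c'), add 'cc' as idx 3
Step 4: w='b' (idx 2), next='b' -> output (2, 'b'), add 'bb' as idx 4
Step 5: w='cc' (idx 3), next='c' -> output (3, 'c'), add 'ccc' as idx 5


Encoded: [(0, 'c'), (0, 'b'), (1, 'c'), (2, 'b'), (3, 'c')]


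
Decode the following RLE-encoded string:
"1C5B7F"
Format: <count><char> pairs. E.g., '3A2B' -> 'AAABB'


Expanding each <count><char> pair:
  1C -> 'C'
  5B -> 'BBBBB'
  7F -> 'FFFFFFF'

Decoded = CBBBBBFFFFFFF


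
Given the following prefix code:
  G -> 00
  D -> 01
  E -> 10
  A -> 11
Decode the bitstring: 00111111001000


Decoding step by step:
Bits 00 -> G
Bits 11 -> A
Bits 11 -> A
Bits 11 -> A
Bits 00 -> G
Bits 10 -> E
Bits 00 -> G


Decoded message: GAAAGEG


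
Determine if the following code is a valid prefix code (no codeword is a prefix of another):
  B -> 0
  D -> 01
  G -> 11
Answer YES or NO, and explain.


Checking each pair (does one codeword prefix another?):
  B='0' vs D='01': prefix -- VIOLATION

NO -- this is NOT a valid prefix code. B (0) is a prefix of D (01).


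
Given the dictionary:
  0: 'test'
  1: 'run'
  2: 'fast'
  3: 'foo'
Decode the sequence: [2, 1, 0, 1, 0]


Look up each index in the dictionary:
  2 -> 'fast'
  1 -> 'run'
  0 -> 'test'
  1 -> 'run'
  0 -> 'test'

Decoded: "fast run test run test"


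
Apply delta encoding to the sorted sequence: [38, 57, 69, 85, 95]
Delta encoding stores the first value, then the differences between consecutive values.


First value: 38
Deltas:
  57 - 38 = 19
  69 - 57 = 12
  85 - 69 = 16
  95 - 85 = 10


Delta encoded: [38, 19, 12, 16, 10]


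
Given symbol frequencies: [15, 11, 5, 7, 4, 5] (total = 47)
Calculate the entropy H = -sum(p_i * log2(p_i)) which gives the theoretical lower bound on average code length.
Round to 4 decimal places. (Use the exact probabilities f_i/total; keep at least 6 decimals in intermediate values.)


Per-symbol terms -p_i * log2(p_i) with p_i = f_i/47:
  p = 15/47 = 0.319149: log2(p) = -1.647698, -p*log2(p) = 0.525861
  p = 11/47 = 0.234043: log2(p) = -2.095157, -p*log2(p) = 0.490356
  p = 5/47 = 0.106383: log2(p) = -3.232661, -p*log2(p) = 0.343900
  p = 7/47 = 0.148936: log2(p) = -2.747234, -p*log2(p) = 0.409163
  p = 4/47 = 0.085106: log2(p) = -3.554589, -p*log2(p) = 0.302518
  p = 5/47 = 0.106383: log2(p) = -3.232661, -p*log2(p) = 0.343900
H = 0.525861 + 0.490356 + 0.343900 + 0.409163 + 0.302518 + 0.343900 = 2.415698

H = 2.4157 bits/symbol


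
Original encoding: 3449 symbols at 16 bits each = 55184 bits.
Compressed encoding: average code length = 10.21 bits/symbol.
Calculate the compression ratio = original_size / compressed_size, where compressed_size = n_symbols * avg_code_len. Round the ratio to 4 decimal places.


original_size = n_symbols * orig_bits = 3449 * 16 = 55184 bits
compressed_size = n_symbols * avg_code_len = 3449 * 10.21 = 35214.29 bits
ratio = original_size / compressed_size = 55184 / 35214.29 = 1.5671

Compression ratio = 1.5671


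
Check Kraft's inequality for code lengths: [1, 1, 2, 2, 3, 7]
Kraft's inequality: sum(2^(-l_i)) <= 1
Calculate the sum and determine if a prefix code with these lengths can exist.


Sum = 2^(-1) + 2^(-1) + 2^(-2) + 2^(-2) + 2^(-3) + 2^(-7)
    = 0.5 + 0.5 + 0.25 + 0.25 + 0.125 + 0.0078125
    = 209/128 = 1.6328125
Since 1.6328125 > 1, Kraft's inequality is NOT satisfied.
A prefix code with these lengths CANNOT exist.

Kraft sum = 1.6328125. Not satisfied.


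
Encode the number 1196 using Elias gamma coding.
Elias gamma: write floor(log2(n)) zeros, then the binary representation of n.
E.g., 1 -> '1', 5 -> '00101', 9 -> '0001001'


num_bits = floor(log2(1196)) + 1 = 11
leading_zeros = num_bits - 1 = 10
binary(1196) = 10010101100

Elias gamma(1196) = '0000000000' + '10010101100' = 000000000010010101100 (21 bits)


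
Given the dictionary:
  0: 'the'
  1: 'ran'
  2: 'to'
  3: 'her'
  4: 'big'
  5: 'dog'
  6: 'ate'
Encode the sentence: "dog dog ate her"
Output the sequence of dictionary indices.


Look up each word in the dictionary:
  'dog' -> 5
  'dog' -> 5
  'ate' -> 6
  'her' -> 3

Encoded: [5, 5, 6, 3]


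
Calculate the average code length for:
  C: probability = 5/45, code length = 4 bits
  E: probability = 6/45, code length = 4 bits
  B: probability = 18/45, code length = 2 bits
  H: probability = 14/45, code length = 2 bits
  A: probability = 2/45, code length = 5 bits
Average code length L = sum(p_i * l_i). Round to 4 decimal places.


Weighted contributions p_i * l_i:
  C: (5/45) * 4 = 20/45
  E: (6/45) * 4 = 24/45
  B: (18/45) * 2 = 36/45
  H: (14/45) * 2 = 28/45
  A: (2/45) * 5 = 10/45
Sum = (20 + 24 + 36 + 28 + 10)/45 = 118/45

L = 118/45 = 2.6222 bits/symbol


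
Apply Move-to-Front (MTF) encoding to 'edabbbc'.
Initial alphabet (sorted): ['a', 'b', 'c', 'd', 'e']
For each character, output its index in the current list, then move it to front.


MTF encoding:
'e': index 4 in ['a', 'b', 'c', 'd', 'e'] -> ['e', 'a', 'b', 'c', 'd']
'd': index 4 in ['e', 'a', 'b', 'c', 'd'] -> ['d', 'e', 'a', 'b', 'c']
'a': index 2 in ['d', 'e', 'a', 'b', 'c'] -> ['a', 'd', 'e', 'b', 'c']
'b': index 3 in ['a', 'd', 'e', 'b', 'c'] -> ['b', 'a', 'd', 'e', 'c']
'b': index 0 in ['b', 'a', 'd', 'e', 'c'] -> ['b', 'a', 'd', 'e', 'c']
'b': index 0 in ['b', 'a', 'd', 'e', 'c'] -> ['b', 'a', 'd', 'e', 'c']
'c': index 4 in ['b', 'a', 'd', 'e', 'c'] -> ['c', 'b', 'a', 'd', 'e']


Output: [4, 4, 2, 3, 0, 0, 4]


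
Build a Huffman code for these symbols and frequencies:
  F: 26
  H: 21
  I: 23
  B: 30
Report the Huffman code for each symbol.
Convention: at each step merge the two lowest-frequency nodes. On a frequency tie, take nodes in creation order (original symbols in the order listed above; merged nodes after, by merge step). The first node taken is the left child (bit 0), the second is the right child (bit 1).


Huffman tree construction:
Step 1: Merge H(21) + I(23) = 44
Step 2: Merge F(26) + B(30) = 56
Step 3: Merge (H+I)(44) + (F+B)(56) = 100
Read each symbol's code off the tree from the root (left child = 0, right child = 1).

Codes:
  F: 10 (length 2)
  H: 00 (length 2)
  I: 01 (length 2)
  B: 11 (length 2)
Average code length: 200/100 = 2.0000 bits/symbol


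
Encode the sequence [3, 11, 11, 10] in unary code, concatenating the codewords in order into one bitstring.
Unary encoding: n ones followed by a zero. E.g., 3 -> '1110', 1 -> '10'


Encode each number as n ones followed by a terminating 0:
  3 -> 1110 (4 bits)
  11 -> 111111111110 (12 bits)
  11 -> 111111111110 (12 bits)
  10 -> 11111111110 (11 bits)
Total length = 4 + 12 + 12 + 11 = 39 bits.

Unary([3, 11, 11, 10]) = 111011111111111011111111111011111111110 (39 bits)


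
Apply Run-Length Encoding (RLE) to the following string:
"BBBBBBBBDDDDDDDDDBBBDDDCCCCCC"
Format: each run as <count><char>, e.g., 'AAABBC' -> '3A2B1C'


Scanning runs left to right:
  i=0: run of 'B' x 8 -> '8B'
  i=8: run of 'D' x 9 -> '9D'
  i=17: run of 'B' x 3 -> '3B'
  i=20: run of 'D' x 3 -> '3D'
  i=23: run of 'C' x 6 -> '6C'

RLE = 8B9D3B3D6C


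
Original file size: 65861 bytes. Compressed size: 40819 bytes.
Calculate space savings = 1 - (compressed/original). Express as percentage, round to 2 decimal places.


ratio = compressed/original = 40819/65861 = 0.619775
savings = 1 - ratio = 1 - 0.619775 = 0.380225
as a percentage: 0.380225 * 100 = 38.02%

Space savings = 1 - 40819/65861 = 38.02%


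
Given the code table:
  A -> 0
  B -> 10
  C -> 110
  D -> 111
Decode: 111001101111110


Decoding:
111 -> D
0 -> A
0 -> A
110 -> C
111 -> D
111 -> D
0 -> A


Result: DAACDDA


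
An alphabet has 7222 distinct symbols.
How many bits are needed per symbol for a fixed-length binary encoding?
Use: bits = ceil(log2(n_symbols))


log2(7222) = 12.8182
Bracket: 2^12 = 4096 < 7222 <= 2^13 = 8192
So ceil(log2(7222)) = 13

bits = ceil(log2(7222)) = ceil(12.8182) = 13 bits


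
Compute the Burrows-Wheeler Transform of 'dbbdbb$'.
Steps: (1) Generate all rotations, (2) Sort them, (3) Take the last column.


Rotations (sorted):
  0: $dbbdbb -> last char: b
  1: b$dbbdb -> last char: b
  2: bb$dbbd -> last char: d
  3: bbdbb$d -> last char: d
  4: bdbb$db -> last char: b
  5: dbb$dbb -> last char: b
  6: dbbdbb$ -> last char: $


BWT = bbddbb$


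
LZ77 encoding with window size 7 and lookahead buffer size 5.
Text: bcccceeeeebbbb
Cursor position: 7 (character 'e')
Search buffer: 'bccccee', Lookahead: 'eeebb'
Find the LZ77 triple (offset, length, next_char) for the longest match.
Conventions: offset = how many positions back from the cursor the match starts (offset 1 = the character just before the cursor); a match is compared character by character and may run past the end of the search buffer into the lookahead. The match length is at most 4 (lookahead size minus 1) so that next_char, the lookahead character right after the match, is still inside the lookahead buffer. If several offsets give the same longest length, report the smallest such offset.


Try each offset into the search buffer:
  offset=1 (pos 6, char 'e'): match length 3
  offset=2 (pos 5, char 'e'): match length 3
  offset=3 (pos 4, char 'c'): match length 0
  offset=4 (pos 3, char 'c'): match length 0
  offset=5 (pos 2, char 'c'): match length 0
  offset=6 (pos 1, char 'c'): match length 0
  offset=7 (pos 0, char 'b'): match length 0
Longest match has length 3, found at offsets 1, 2; take the smallest, offset 1.
next_char = character at position 7 + 3 = 10 -> 'b'

Best match: offset=1, length=3 (matching 'eee' starting at position 6)
LZ77 triple: (1, 3, 'b')


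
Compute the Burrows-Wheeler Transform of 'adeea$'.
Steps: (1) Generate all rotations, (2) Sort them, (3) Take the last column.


Rotations (sorted):
  0: $adeea -> last char: a
  1: a$adee -> last char: e
  2: adeea$ -> last char: $
  3: deea$a -> last char: a
  4: ea$ade -> last char: e
  5: eea$ad -> last char: d


BWT = ae$aed


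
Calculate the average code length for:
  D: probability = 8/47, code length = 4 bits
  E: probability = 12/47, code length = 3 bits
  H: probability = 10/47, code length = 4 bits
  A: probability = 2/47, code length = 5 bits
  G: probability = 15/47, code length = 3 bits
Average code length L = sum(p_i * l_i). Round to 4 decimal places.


Weighted contributions p_i * l_i:
  D: (8/47) * 4 = 32/47
  E: (12/47) * 3 = 36/47
  H: (10/47) * 4 = 40/47
  A: (2/47) * 5 = 10/47
  G: (15/47) * 3 = 45/47
Sum = (32 + 36 + 40 + 10 + 45)/47 = 163/47

L = 163/47 = 3.4681 bits/symbol


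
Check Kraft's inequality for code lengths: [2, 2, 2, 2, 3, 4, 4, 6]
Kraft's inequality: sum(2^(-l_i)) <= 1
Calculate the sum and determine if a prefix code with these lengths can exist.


Sum = 2^(-2) + 2^(-2) + 2^(-2) + 2^(-2) + 2^(-3) + 2^(-4) + 2^(-4) + 2^(-6)
    = 0.25 + 0.25 + 0.25 + 0.25 + 0.125 + 0.0625 + 0.0625 + 0.015625
    = 81/64 = 1.265625
Since 1.265625 > 1, Kraft's inequality is NOT satisfied.
A prefix code with these lengths CANNOT exist.

Kraft sum = 1.265625. Not satisfied.


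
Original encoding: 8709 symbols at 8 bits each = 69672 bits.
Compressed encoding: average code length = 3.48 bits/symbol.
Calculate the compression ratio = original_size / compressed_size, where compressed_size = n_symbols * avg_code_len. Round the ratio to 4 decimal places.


original_size = n_symbols * orig_bits = 8709 * 8 = 69672 bits
compressed_size = n_symbols * avg_code_len = 8709 * 3.48 = 30307.32 bits
ratio = original_size / compressed_size = 69672 / 30307.32 = 2.2989

Compression ratio = 2.2989


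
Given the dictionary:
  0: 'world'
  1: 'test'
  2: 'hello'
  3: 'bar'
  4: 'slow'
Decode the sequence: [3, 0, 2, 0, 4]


Look up each index in the dictionary:
  3 -> 'bar'
  0 -> 'world'
  2 -> 'hello'
  0 -> 'world'
  4 -> 'slow'

Decoded: "bar world hello world slow"


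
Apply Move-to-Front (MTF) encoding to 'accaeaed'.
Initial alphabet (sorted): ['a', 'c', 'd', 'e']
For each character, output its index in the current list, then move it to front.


MTF encoding:
'a': index 0 in ['a', 'c', 'd', 'e'] -> ['a', 'c', 'd', 'e']
'c': index 1 in ['a', 'c', 'd', 'e'] -> ['c', 'a', 'd', 'e']
'c': index 0 in ['c', 'a', 'd', 'e'] -> ['c', 'a', 'd', 'e']
'a': index 1 in ['c', 'a', 'd', 'e'] -> ['a', 'c', 'd', 'e']
'e': index 3 in ['a', 'c', 'd', 'e'] -> ['e', 'a', 'c', 'd']
'a': index 1 in ['e', 'a', 'c', 'd'] -> ['a', 'e', 'c', 'd']
'e': index 1 in ['a', 'e', 'c', 'd'] -> ['e', 'a', 'c', 'd']
'd': index 3 in ['e', 'a', 'c', 'd'] -> ['d', 'e', 'a', 'c']


Output: [0, 1, 0, 1, 3, 1, 1, 3]


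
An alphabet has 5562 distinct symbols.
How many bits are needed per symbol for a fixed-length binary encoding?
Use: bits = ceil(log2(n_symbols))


log2(5562) = 12.4414
Bracket: 2^12 = 4096 < 5562 <= 2^13 = 8192
So ceil(log2(5562)) = 13

bits = ceil(log2(5562)) = ceil(12.4414) = 13 bits


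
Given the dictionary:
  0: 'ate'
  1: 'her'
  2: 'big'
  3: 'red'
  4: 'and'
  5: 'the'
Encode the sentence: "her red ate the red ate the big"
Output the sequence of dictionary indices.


Look up each word in the dictionary:
  'her' -> 1
  'red' -> 3
  'ate' -> 0
  'the' -> 5
  'red' -> 3
  'ate' -> 0
  'the' -> 5
  'big' -> 2

Encoded: [1, 3, 0, 5, 3, 0, 5, 2]


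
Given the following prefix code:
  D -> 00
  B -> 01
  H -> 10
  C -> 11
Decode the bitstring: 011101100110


Decoding step by step:
Bits 01 -> B
Bits 11 -> C
Bits 01 -> B
Bits 10 -> H
Bits 01 -> B
Bits 10 -> H


Decoded message: BCBHBH


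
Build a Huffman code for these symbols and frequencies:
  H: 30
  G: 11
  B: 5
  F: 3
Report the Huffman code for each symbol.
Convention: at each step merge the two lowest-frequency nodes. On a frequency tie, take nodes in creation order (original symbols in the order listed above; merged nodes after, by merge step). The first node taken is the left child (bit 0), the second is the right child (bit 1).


Huffman tree construction:
Step 1: Merge F(3) + B(5) = 8
Step 2: Merge (F+B)(8) + G(11) = 19
Step 3: Merge ((F+B)+G)(19) + H(30) = 49
Read each symbol's code off the tree from the root (left child = 0, right child = 1).

Codes:
  H: 1 (length 1)
  G: 01 (length 2)
  B: 001 (length 3)
  F: 000 (length 3)
Average code length: 76/49 = 1.5510 bits/symbol


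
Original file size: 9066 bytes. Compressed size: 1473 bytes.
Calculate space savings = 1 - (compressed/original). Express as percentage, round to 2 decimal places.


ratio = compressed/original = 1473/9066 = 0.162475
savings = 1 - ratio = 1 - 0.162475 = 0.837525
as a percentage: 0.837525 * 100 = 83.75%

Space savings = 1 - 1473/9066 = 83.75%


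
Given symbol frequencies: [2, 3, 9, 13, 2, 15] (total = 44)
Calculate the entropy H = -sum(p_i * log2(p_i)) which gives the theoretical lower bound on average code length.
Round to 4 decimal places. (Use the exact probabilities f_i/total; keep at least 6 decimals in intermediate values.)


Per-symbol terms -p_i * log2(p_i) with p_i = f_i/44:
  p = 2/44 = 0.045455: log2(p) = -4.459432, -p*log2(p) = 0.202701
  p = 3/44 = 0.068182: log2(p) = -3.874469, -p*log2(p) = 0.264168
  p = 9/44 = 0.204545: log2(p) = -2.289507, -p*log2(p) = 0.468308
  p = 13/44 = 0.295455: log2(p) = -1.758992, -p*log2(p) = 0.519702
  p = 2/44 = 0.045455: log2(p) = -4.459432, -p*log2(p) = 0.202701
  p = 15/44 = 0.340909: log2(p) = -1.552541, -p*log2(p) = 0.529275
H = 0.202701 + 0.264168 + 0.468308 + 0.519702 + 0.202701 + 0.529275 = 2.186855

H = 2.1869 bits/symbol


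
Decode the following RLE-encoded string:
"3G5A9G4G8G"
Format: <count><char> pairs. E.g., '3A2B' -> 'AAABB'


Expanding each <count><char> pair:
  3G -> 'GGG'
  5A -> 'AAAAA'
  9G -> 'GGGGGGGGG'
  4G -> 'GGGG'
  8G -> 'GGGGGGGG'

Decoded = GGGAAAAAGGGGGGGGGGGGGGGGGGGGG


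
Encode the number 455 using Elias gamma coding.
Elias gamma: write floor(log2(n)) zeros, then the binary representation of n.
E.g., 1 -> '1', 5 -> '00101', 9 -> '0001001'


num_bits = floor(log2(455)) + 1 = 9
leading_zeros = num_bits - 1 = 8
binary(455) = 111000111

Elias gamma(455) = '00000000' + '111000111' = 00000000111000111 (17 bits)


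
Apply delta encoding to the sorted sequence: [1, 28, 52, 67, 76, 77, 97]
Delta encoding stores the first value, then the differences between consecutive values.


First value: 1
Deltas:
  28 - 1 = 27
  52 - 28 = 24
  67 - 52 = 15
  76 - 67 = 9
  77 - 76 = 1
  97 - 77 = 20


Delta encoded: [1, 27, 24, 15, 9, 1, 20]


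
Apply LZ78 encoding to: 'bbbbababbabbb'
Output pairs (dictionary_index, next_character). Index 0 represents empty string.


LZ78 encoding steps:
Dictionary: {0: ''}
Step 1: w='' (idx 0), next='b' -> output (0, 'b'), add 'b' as idx 1
Step 2: w='b' (idx 1), next='b' -> output (1, 'b'), add 'bb' as idx 2
Step 3: w='b' (idx 1), next='a' -> output (1, 'a'), add 'ba' as idx 3
Step 4: w='ba' (idx 3), next='b' -> output (3, 'b'), add 'bab' as idx 4
Step 5: w='bab' (idx 4), next='b' -> output (4, 'b'), add 'babb' as idx 5
Step 6: w='b' (idx 1), end of input -> output (1, '')


Encoded: [(0, 'b'), (1, 'b'), (1, 'a'), (3, 'b'), (4, 'b'), (1, '')]


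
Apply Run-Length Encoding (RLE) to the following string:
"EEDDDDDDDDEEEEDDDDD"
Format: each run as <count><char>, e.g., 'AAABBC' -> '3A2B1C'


Scanning runs left to right:
  i=0: run of 'E' x 2 -> '2E'
  i=2: run of 'D' x 8 -> '8D'
  i=10: run of 'E' x 4 -> '4E'
  i=14: run of 'D' x 5 -> '5D'

RLE = 2E8D4E5D


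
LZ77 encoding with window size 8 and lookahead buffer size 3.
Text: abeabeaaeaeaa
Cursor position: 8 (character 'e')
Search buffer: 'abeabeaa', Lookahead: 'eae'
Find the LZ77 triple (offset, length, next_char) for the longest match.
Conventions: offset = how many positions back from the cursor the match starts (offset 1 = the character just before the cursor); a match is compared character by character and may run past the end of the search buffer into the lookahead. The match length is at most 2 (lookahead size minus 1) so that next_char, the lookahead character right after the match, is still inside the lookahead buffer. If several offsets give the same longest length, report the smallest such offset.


Try each offset into the search buffer:
  offset=1 (pos 7, char 'a'): match length 0
  offset=2 (pos 6, char 'a'): match length 0
  offset=3 (pos 5, char 'e'): match length 2
  offset=4 (pos 4, char 'b'): match length 0
  offset=5 (pos 3, char 'a'): match length 0
  offset=6 (pos 2, char 'e'): match length 2
  offset=7 (pos 1, char 'b'): match length 0
  offset=8 (pos 0, char 'a'): match length 0
Longest match has length 2, found at offsets 3, 6; take the smallest, offset 3.
next_char = character at position 8 + 2 = 10 -> 'e'

Best match: offset=3, length=2 (matching 'ea' starting at position 5)
LZ77 triple: (3, 2, 'e')


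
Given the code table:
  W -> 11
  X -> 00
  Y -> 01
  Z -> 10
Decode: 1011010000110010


Decoding:
10 -> Z
11 -> W
01 -> Y
00 -> X
00 -> X
11 -> W
00 -> X
10 -> Z


Result: ZWYXXWXZ


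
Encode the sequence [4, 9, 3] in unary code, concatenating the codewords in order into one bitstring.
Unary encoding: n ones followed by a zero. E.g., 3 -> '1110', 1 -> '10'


Encode each number as n ones followed by a terminating 0:
  4 -> 11110 (5 bits)
  9 -> 1111111110 (10 bits)
  3 -> 1110 (4 bits)
Total length = 5 + 10 + 4 = 19 bits.

Unary([4, 9, 3]) = 1111011111111101110 (19 bits)


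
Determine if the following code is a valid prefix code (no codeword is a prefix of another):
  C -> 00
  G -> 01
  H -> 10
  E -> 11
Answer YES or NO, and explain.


Checking each pair (does one codeword prefix another?):
  C='00' vs G='01': no prefix
  C='00' vs H='10': no prefix
  C='00' vs E='11': no prefix
  G='01' vs C='00': no prefix
  G='01' vs H='10': no prefix
  G='01' vs E='11': no prefix
  H='10' vs C='00': no prefix
  H='10' vs G='01': no prefix
  H='10' vs E='11': no prefix
  E='11' vs C='00': no prefix
  E='11' vs G='01': no prefix
  E='11' vs H='10': no prefix
No violation found over all pairs.

YES -- this is a valid prefix code. No codeword is a prefix of any other codeword.


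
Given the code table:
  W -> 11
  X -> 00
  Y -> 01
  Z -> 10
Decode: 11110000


Decoding:
11 -> W
11 -> W
00 -> X
00 -> X


Result: WWXX


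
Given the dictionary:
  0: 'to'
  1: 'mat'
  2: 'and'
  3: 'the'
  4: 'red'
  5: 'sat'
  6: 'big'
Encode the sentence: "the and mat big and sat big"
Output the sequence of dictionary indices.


Look up each word in the dictionary:
  'the' -> 3
  'and' -> 2
  'mat' -> 1
  'big' -> 6
  'and' -> 2
  'sat' -> 5
  'big' -> 6

Encoded: [3, 2, 1, 6, 2, 5, 6]


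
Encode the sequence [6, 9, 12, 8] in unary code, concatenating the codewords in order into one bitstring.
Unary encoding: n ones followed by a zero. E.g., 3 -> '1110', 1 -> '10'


Encode each number as n ones followed by a terminating 0:
  6 -> 1111110 (7 bits)
  9 -> 1111111110 (10 bits)
  12 -> 1111111111110 (13 bits)
  8 -> 111111110 (9 bits)
Total length = 7 + 10 + 13 + 9 = 39 bits.

Unary([6, 9, 12, 8]) = 111111011111111101111111111110111111110 (39 bits)


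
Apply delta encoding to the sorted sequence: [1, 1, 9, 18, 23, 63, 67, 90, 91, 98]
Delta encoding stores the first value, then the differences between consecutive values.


First value: 1
Deltas:
  1 - 1 = 0
  9 - 1 = 8
  18 - 9 = 9
  23 - 18 = 5
  63 - 23 = 40
  67 - 63 = 4
  90 - 67 = 23
  91 - 90 = 1
  98 - 91 = 7


Delta encoded: [1, 0, 8, 9, 5, 40, 4, 23, 1, 7]


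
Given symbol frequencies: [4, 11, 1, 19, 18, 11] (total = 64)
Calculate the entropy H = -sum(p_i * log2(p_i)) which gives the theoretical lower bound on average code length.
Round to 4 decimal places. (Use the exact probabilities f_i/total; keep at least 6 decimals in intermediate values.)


Per-symbol terms -p_i * log2(p_i) with p_i = f_i/64:
  p = 4/64 = 0.062500: log2(p) = -4.000000, -p*log2(p) = 0.250000
  p = 11/64 = 0.171875: log2(p) = -2.540568, -p*log2(p) = 0.436660
  p = 1/64 = 0.015625: log2(p) = -6.000000, -p*log2(p) = 0.093750
  p = 19/64 = 0.296875: log2(p) = -1.752072, -p*log2(p) = 0.520147
  p = 18/64 = 0.281250: log2(p) = -1.830075, -p*log2(p) = 0.514709
  p = 11/64 = 0.171875: log2(p) = -2.540568, -p*log2(p) = 0.436660
H = 0.250000 + 0.436660 + 0.093750 + 0.520147 + 0.514709 + 0.436660 = 2.251926

H = 2.2519 bits/symbol


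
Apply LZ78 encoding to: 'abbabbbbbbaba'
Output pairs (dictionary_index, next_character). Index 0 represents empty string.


LZ78 encoding steps:
Dictionary: {0: ''}
Step 1: w='' (idx 0), next='a' -> output (0, 'a'), add 'a' as idx 1
Step 2: w='' (idx 0), next='b' -> output (0, 'b'), add 'b' as idx 2
Step 3: w='b' (idx 2), next='a' -> output (2, 'a'), add 'ba' as idx 3
Step 4: w='b' (idx 2), next='b' -> output (2, 'b'), add 'bb' as idx 4
Step 5: w='bb' (idx 4), next='b' -> output (4, 'b'), add 'bbb' as idx 5
Step 6: w='ba' (idx 3), next='b' -> output (3, 'b'), add 'bab' as idx 6
Step 7: w='a' (idx 1), end of input -> output (1, '')


Encoded: [(0, 'a'), (0, 'b'), (2, 'a'), (2, 'b'), (4, 'b'), (3, 'b'), (1, '')]


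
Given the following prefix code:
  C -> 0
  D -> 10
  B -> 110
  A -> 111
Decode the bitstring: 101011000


Decoding step by step:
Bits 10 -> D
Bits 10 -> D
Bits 110 -> B
Bits 0 -> C
Bits 0 -> C


Decoded message: DDBCC


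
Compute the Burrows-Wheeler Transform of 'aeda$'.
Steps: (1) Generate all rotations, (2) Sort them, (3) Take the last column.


Rotations (sorted):
  0: $aeda -> last char: a
  1: a$aed -> last char: d
  2: aeda$ -> last char: $
  3: da$ae -> last char: e
  4: eda$a -> last char: a


BWT = ad$ea


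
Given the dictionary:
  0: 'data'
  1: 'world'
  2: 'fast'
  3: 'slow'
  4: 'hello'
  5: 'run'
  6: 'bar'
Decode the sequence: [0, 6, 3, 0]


Look up each index in the dictionary:
  0 -> 'data'
  6 -> 'bar'
  3 -> 'slow'
  0 -> 'data'

Decoded: "data bar slow data"


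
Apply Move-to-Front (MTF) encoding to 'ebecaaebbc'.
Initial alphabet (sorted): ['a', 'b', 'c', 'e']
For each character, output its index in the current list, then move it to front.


MTF encoding:
'e': index 3 in ['a', 'b', 'c', 'e'] -> ['e', 'a', 'b', 'c']
'b': index 2 in ['e', 'a', 'b', 'c'] -> ['b', 'e', 'a', 'c']
'e': index 1 in ['b', 'e', 'a', 'c'] -> ['e', 'b', 'a', 'c']
'c': index 3 in ['e', 'b', 'a', 'c'] -> ['c', 'e', 'b', 'a']
'a': index 3 in ['c', 'e', 'b', 'a'] -> ['a', 'c', 'e', 'b']
'a': index 0 in ['a', 'c', 'e', 'b'] -> ['a', 'c', 'e', 'b']
'e': index 2 in ['a', 'c', 'e', 'b'] -> ['e', 'a', 'c', 'b']
'b': index 3 in ['e', 'a', 'c', 'b'] -> ['b', 'e', 'a', 'c']
'b': index 0 in ['b', 'e', 'a', 'c'] -> ['b', 'e', 'a', 'c']
'c': index 3 in ['b', 'e', 'a', 'c'] -> ['c', 'b', 'e', 'a']


Output: [3, 2, 1, 3, 3, 0, 2, 3, 0, 3]


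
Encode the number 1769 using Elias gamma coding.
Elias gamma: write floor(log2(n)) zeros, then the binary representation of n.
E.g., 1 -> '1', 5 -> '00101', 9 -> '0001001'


num_bits = floor(log2(1769)) + 1 = 11
leading_zeros = num_bits - 1 = 10
binary(1769) = 11011101001

Elias gamma(1769) = '0000000000' + '11011101001' = 000000000011011101001 (21 bits)


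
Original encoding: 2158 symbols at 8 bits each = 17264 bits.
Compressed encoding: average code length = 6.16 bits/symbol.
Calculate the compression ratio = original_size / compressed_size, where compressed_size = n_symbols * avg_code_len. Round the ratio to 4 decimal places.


original_size = n_symbols * orig_bits = 2158 * 8 = 17264 bits
compressed_size = n_symbols * avg_code_len = 2158 * 6.16 = 13293.28 bits
ratio = original_size / compressed_size = 17264 / 13293.28 = 1.2987

Compression ratio = 1.2987


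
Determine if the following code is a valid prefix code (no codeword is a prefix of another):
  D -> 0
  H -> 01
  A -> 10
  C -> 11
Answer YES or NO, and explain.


Checking each pair (does one codeword prefix another?):
  D='0' vs H='01': prefix -- VIOLATION

NO -- this is NOT a valid prefix code. D (0) is a prefix of H (01).


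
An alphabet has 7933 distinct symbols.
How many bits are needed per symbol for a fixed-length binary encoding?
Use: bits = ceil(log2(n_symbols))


log2(7933) = 12.9537
Bracket: 2^12 = 4096 < 7933 <= 2^13 = 8192
So ceil(log2(7933)) = 13

bits = ceil(log2(7933)) = ceil(12.9537) = 13 bits


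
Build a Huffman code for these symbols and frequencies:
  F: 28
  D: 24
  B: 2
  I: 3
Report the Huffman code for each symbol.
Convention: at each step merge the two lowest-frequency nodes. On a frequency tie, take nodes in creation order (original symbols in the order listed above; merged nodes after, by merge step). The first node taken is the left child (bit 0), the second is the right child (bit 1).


Huffman tree construction:
Step 1: Merge B(2) + I(3) = 5
Step 2: Merge (B+I)(5) + D(24) = 29
Step 3: Merge F(28) + ((B+I)+D)(29) = 57
Read each symbol's code off the tree from the root (left child = 0, right child = 1).

Codes:
  F: 0 (length 1)
  D: 11 (length 2)
  B: 100 (length 3)
  I: 101 (length 3)
Average code length: 91/57 = 1.5965 bits/symbol


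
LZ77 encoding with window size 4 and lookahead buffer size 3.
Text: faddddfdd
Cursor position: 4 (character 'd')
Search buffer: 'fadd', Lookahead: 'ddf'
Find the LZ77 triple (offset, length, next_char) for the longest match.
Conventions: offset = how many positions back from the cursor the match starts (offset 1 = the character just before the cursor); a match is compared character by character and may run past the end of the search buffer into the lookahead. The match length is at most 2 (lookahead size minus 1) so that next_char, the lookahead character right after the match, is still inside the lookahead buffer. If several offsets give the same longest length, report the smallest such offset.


Try each offset into the search buffer:
  offset=1 (pos 3, char 'd'): match length 2
  offset=2 (pos 2, char 'd'): match length 2
  offset=3 (pos 1, char 'a'): match length 0
  offset=4 (pos 0, char 'f'): match length 0
Longest match has length 2, found at offsets 1, 2; take the smallest, offset 1.
next_char = character at position 4 + 2 = 6 -> 'f'

Best match: offset=1, length=2 (matching 'dd' starting at position 3)
LZ77 triple: (1, 2, 'f')


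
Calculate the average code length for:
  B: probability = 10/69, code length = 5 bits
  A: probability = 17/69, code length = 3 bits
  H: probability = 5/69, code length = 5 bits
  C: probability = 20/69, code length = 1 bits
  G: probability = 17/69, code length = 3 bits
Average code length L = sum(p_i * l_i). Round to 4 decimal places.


Weighted contributions p_i * l_i:
  B: (10/69) * 5 = 50/69
  A: (17/69) * 3 = 51/69
  H: (5/69) * 5 = 25/69
  C: (20/69) * 1 = 20/69
  G: (17/69) * 3 = 51/69
Sum = (50 + 51 + 25 + 20 + 51)/69 = 197/69

L = 197/69 = 2.8551 bits/symbol


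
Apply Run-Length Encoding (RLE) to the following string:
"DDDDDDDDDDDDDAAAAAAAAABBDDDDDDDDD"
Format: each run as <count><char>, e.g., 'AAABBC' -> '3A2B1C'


Scanning runs left to right:
  i=0: run of 'D' x 13 -> '13D'
  i=13: run of 'A' x 9 -> '9A'
  i=22: run of 'B' x 2 -> '2B'
  i=24: run of 'D' x 9 -> '9D'

RLE = 13D9A2B9D


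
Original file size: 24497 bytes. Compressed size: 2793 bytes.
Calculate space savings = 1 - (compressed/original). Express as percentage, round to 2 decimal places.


ratio = compressed/original = 2793/24497 = 0.114014
savings = 1 - ratio = 1 - 0.114014 = 0.885986
as a percentage: 0.885986 * 100 = 88.6%

Space savings = 1 - 2793/24497 = 88.6%


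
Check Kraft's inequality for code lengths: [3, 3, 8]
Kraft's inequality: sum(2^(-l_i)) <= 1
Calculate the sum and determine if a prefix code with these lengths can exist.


Sum = 2^(-3) + 2^(-3) + 2^(-8)
    = 0.125 + 0.125 + 0.00390625
    = 65/256 = 0.25390625
Since 0.25390625 <= 1, Kraft's inequality IS satisfied.
A prefix code with these lengths CAN exist.

Kraft sum = 0.25390625. Satisfied.


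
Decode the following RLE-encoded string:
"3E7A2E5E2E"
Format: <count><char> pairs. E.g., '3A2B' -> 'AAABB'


Expanding each <count><char> pair:
  3E -> 'EEE'
  7A -> 'AAAAAAA'
  2E -> 'EE'
  5E -> 'EEEEE'
  2E -> 'EE'

Decoded = EEEAAAAAAAEEEEEEEEE


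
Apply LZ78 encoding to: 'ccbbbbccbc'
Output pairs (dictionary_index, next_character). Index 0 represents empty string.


LZ78 encoding steps:
Dictionary: {0: ''}
Step 1: w='' (idx 0), next='c' -> output (0, 'c'), add 'c' as idx 1
Step 2: w='c' (idx 1), next='b' -> output (1, 'b'), add 'cb' as idx 2
Step 3: w='' (idx 0), next='b' -> output (0, 'b'), add 'b' as idx 3
Step 4: w='b' (idx 3), next='b' -> output (3, 'b'), add 'bb' as idx 4
Step 5: w='c' (idx 1), next='c' -> output (1, 'c'), add 'cc' as idx 5
Step 6: w='b' (idx 3), next='c' -> output (3, 'c'), add 'bc' as idx 6


Encoded: [(0, 'c'), (1, 'b'), (0, 'b'), (3, 'b'), (1, 'c'), (3, 'c')]


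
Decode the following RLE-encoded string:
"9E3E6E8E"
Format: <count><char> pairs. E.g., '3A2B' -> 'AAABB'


Expanding each <count><char> pair:
  9E -> 'EEEEEEEEE'
  3E -> 'EEE'
  6E -> 'EEEEEE'
  8E -> 'EEEEEEEE'

Decoded = EEEEEEEEEEEEEEEEEEEEEEEEEE


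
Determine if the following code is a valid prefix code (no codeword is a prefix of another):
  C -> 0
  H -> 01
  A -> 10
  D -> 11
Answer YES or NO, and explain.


Checking each pair (does one codeword prefix another?):
  C='0' vs H='01': prefix -- VIOLATION

NO -- this is NOT a valid prefix code. C (0) is a prefix of H (01).


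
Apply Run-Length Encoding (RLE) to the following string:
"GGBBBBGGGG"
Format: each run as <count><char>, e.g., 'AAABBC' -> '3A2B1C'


Scanning runs left to right:
  i=0: run of 'G' x 2 -> '2G'
  i=2: run of 'B' x 4 -> '4B'
  i=6: run of 'G' x 4 -> '4G'

RLE = 2G4B4G


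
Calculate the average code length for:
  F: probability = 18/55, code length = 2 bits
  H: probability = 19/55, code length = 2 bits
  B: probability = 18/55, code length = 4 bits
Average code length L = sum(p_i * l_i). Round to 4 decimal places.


Weighted contributions p_i * l_i:
  F: (18/55) * 2 = 36/55
  H: (19/55) * 2 = 38/55
  B: (18/55) * 4 = 72/55
Sum = (36 + 38 + 72)/55 = 146/55

L = 146/55 = 2.6545 bits/symbol


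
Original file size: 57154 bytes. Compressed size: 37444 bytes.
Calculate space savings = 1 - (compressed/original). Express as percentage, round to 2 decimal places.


ratio = compressed/original = 37444/57154 = 0.655142
savings = 1 - ratio = 1 - 0.655142 = 0.344858
as a percentage: 0.344858 * 100 = 34.49%

Space savings = 1 - 37444/57154 = 34.49%


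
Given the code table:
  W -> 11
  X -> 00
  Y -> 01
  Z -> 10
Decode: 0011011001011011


Decoding:
00 -> X
11 -> W
01 -> Y
10 -> Z
01 -> Y
01 -> Y
10 -> Z
11 -> W


Result: XWYZYYZW


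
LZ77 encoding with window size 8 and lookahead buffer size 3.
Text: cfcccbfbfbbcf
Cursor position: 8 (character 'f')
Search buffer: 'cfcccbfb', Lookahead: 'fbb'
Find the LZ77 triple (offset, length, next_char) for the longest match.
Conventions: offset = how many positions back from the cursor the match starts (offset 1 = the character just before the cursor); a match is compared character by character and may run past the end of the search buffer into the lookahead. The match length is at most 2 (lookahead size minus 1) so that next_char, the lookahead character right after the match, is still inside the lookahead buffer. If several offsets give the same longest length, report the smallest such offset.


Try each offset into the search buffer:
  offset=1 (pos 7, char 'b'): match length 0
  offset=2 (pos 6, char 'f'): match length 2
  offset=3 (pos 5, char 'b'): match length 0
  offset=4 (pos 4, char 'c'): match length 0
  offset=5 (pos 3, char 'c'): match length 0
  offset=6 (pos 2, char 'c'): match length 0
  offset=7 (pos 1, char 'f'): match length 1
  offset=8 (pos 0, char 'c'): match length 0
Longest match has length 2 at offset 2.
next_char = character at position 8 + 2 = 10 -> 'b'

Best match: offset=2, length=2 (matching 'fb' starting at position 6)
LZ77 triple: (2, 2, 'b')


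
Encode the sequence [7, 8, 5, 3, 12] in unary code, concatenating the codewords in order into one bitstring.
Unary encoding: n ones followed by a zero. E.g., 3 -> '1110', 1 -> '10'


Encode each number as n ones followed by a terminating 0:
  7 -> 11111110 (8 bits)
  8 -> 111111110 (9 bits)
  5 -> 111110 (6 bits)
  3 -> 1110 (4 bits)
  12 -> 1111111111110 (13 bits)
Total length = 8 + 9 + 6 + 4 + 13 = 40 bits.

Unary([7, 8, 5, 3, 12]) = 1111111011111111011111011101111111111110 (40 bits)


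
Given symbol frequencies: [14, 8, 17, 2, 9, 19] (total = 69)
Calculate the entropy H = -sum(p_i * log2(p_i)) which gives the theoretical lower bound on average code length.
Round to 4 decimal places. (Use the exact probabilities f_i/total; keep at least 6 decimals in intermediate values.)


Per-symbol terms -p_i * log2(p_i) with p_i = f_i/69:
  p = 14/69 = 0.202899: log2(p) = -2.301170, -p*log2(p) = 0.466904
  p = 8/69 = 0.115942: log2(p) = -3.108524, -p*log2(p) = 0.360409
  p = 17/69 = 0.246377: log2(p) = -2.021062, -p*log2(p) = 0.497943
  p = 2/69 = 0.028986: log2(p) = -5.108524, -p*log2(p) = 0.148073
  p = 9/69 = 0.130435: log2(p) = -2.938599, -p*log2(p) = 0.383296
  p = 19/69 = 0.275362: log2(p) = -1.860597, -p*log2(p) = 0.512338
H = 0.466904 + 0.360409 + 0.497943 + 0.148073 + 0.383296 + 0.512338 = 2.368963

H = 2.369 bits/symbol


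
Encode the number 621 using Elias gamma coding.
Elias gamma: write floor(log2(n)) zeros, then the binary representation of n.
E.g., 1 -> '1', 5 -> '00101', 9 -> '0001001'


num_bits = floor(log2(621)) + 1 = 10
leading_zeros = num_bits - 1 = 9
binary(621) = 1001101101

Elias gamma(621) = '000000000' + '1001101101' = 0000000001001101101 (19 bits)


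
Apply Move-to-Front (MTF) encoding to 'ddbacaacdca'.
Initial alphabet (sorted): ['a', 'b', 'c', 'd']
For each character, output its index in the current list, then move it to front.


MTF encoding:
'd': index 3 in ['a', 'b', 'c', 'd'] -> ['d', 'a', 'b', 'c']
'd': index 0 in ['d', 'a', 'b', 'c'] -> ['d', 'a', 'b', 'c']
'b': index 2 in ['d', 'a', 'b', 'c'] -> ['b', 'd', 'a', 'c']
'a': index 2 in ['b', 'd', 'a', 'c'] -> ['a', 'b', 'd', 'c']
'c': index 3 in ['a', 'b', 'd', 'c'] -> ['c', 'a', 'b', 'd']
'a': index 1 in ['c', 'a', 'b', 'd'] -> ['a', 'c', 'b', 'd']
'a': index 0 in ['a', 'c', 'b', 'd'] -> ['a', 'c', 'b', 'd']
'c': index 1 in ['a', 'c', 'b', 'd'] -> ['c', 'a', 'b', 'd']
'd': index 3 in ['c', 'a', 'b', 'd'] -> ['d', 'c', 'a', 'b']
'c': index 1 in ['d', 'c', 'a', 'b'] -> ['c', 'd', 'a', 'b']
'a': index 2 in ['c', 'd', 'a', 'b'] -> ['a', 'c', 'd', 'b']


Output: [3, 0, 2, 2, 3, 1, 0, 1, 3, 1, 2]


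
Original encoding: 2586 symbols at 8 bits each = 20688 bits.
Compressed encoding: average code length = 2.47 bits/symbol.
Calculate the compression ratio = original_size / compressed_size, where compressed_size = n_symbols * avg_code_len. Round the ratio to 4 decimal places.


original_size = n_symbols * orig_bits = 2586 * 8 = 20688 bits
compressed_size = n_symbols * avg_code_len = 2586 * 2.47 = 6387.42 bits
ratio = original_size / compressed_size = 20688 / 6387.42 = 3.2389

Compression ratio = 3.2389


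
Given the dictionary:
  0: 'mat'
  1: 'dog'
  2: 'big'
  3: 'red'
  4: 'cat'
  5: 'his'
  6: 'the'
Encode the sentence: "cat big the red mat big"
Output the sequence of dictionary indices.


Look up each word in the dictionary:
  'cat' -> 4
  'big' -> 2
  'the' -> 6
  'red' -> 3
  'mat' -> 0
  'big' -> 2

Encoded: [4, 2, 6, 3, 0, 2]


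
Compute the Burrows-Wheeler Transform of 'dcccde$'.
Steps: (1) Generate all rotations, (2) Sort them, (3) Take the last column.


Rotations (sorted):
  0: $dcccde -> last char: e
  1: cccde$d -> last char: d
  2: ccde$dc -> last char: c
  3: cde$dcc -> last char: c
  4: dcccde$ -> last char: $
  5: de$dccc -> last char: c
  6: e$dcccd -> last char: d


BWT = edcc$cd


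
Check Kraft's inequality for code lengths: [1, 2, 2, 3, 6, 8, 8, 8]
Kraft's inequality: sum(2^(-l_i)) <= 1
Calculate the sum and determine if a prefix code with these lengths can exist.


Sum = 2^(-1) + 2^(-2) + 2^(-2) + 2^(-3) + 2^(-6) + 2^(-8) + 2^(-8) + 2^(-8)
    = 0.5 + 0.25 + 0.25 + 0.125 + 0.015625 + 0.00390625 + 0.00390625 + 0.00390625
    = 295/256 = 1.15234375
Since 1.15234375 > 1, Kraft's inequality is NOT satisfied.
A prefix code with these lengths CANNOT exist.

Kraft sum = 1.15234375. Not satisfied.


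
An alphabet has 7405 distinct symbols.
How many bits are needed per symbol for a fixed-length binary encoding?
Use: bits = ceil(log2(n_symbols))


log2(7405) = 12.8543
Bracket: 2^12 = 4096 < 7405 <= 2^13 = 8192
So ceil(log2(7405)) = 13

bits = ceil(log2(7405)) = ceil(12.8543) = 13 bits


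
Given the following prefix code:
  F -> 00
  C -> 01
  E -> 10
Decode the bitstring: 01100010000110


Decoding step by step:
Bits 01 -> C
Bits 10 -> E
Bits 00 -> F
Bits 10 -> E
Bits 00 -> F
Bits 01 -> C
Bits 10 -> E


Decoded message: CEFEFCE


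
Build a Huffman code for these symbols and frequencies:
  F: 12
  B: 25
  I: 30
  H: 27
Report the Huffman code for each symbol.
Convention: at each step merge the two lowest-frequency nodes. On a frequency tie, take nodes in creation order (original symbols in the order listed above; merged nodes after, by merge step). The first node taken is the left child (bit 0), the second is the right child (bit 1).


Huffman tree construction:
Step 1: Merge F(12) + B(25) = 37
Step 2: Merge H(27) + I(30) = 57
Step 3: Merge (F+B)(37) + (H+I)(57) = 94
Read each symbol's code off the tree from the root (left child = 0, right child = 1).

Codes:
  F: 00 (length 2)
  B: 01 (length 2)
  I: 11 (length 2)
  H: 10 (length 2)
Average code length: 188/94 = 2.0000 bits/symbol


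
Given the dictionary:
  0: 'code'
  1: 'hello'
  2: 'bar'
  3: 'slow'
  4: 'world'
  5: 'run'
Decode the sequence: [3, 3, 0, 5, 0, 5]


Look up each index in the dictionary:
  3 -> 'slow'
  3 -> 'slow'
  0 -> 'code'
  5 -> 'run'
  0 -> 'code'
  5 -> 'run'

Decoded: "slow slow code run code run"


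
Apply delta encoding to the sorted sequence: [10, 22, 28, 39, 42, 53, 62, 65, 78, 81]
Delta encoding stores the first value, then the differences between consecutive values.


First value: 10
Deltas:
  22 - 10 = 12
  28 - 22 = 6
  39 - 28 = 11
  42 - 39 = 3
  53 - 42 = 11
  62 - 53 = 9
  65 - 62 = 3
  78 - 65 = 13
  81 - 78 = 3


Delta encoded: [10, 12, 6, 11, 3, 11, 9, 3, 13, 3]
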